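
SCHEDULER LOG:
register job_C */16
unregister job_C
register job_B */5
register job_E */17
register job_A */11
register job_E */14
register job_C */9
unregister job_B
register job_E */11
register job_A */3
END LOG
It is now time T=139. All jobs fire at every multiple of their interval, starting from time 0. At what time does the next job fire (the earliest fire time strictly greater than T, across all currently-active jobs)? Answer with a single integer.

Answer: 141

Derivation:
Op 1: register job_C */16 -> active={job_C:*/16}
Op 2: unregister job_C -> active={}
Op 3: register job_B */5 -> active={job_B:*/5}
Op 4: register job_E */17 -> active={job_B:*/5, job_E:*/17}
Op 5: register job_A */11 -> active={job_A:*/11, job_B:*/5, job_E:*/17}
Op 6: register job_E */14 -> active={job_A:*/11, job_B:*/5, job_E:*/14}
Op 7: register job_C */9 -> active={job_A:*/11, job_B:*/5, job_C:*/9, job_E:*/14}
Op 8: unregister job_B -> active={job_A:*/11, job_C:*/9, job_E:*/14}
Op 9: register job_E */11 -> active={job_A:*/11, job_C:*/9, job_E:*/11}
Op 10: register job_A */3 -> active={job_A:*/3, job_C:*/9, job_E:*/11}
  job_A: interval 3, next fire after T=139 is 141
  job_C: interval 9, next fire after T=139 is 144
  job_E: interval 11, next fire after T=139 is 143
Earliest fire time = 141 (job job_A)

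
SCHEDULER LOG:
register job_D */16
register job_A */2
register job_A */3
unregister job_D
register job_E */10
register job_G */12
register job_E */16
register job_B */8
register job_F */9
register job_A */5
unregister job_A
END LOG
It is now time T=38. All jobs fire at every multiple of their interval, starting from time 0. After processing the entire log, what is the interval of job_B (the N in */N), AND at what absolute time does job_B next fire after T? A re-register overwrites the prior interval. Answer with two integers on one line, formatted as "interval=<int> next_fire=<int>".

Op 1: register job_D */16 -> active={job_D:*/16}
Op 2: register job_A */2 -> active={job_A:*/2, job_D:*/16}
Op 3: register job_A */3 -> active={job_A:*/3, job_D:*/16}
Op 4: unregister job_D -> active={job_A:*/3}
Op 5: register job_E */10 -> active={job_A:*/3, job_E:*/10}
Op 6: register job_G */12 -> active={job_A:*/3, job_E:*/10, job_G:*/12}
Op 7: register job_E */16 -> active={job_A:*/3, job_E:*/16, job_G:*/12}
Op 8: register job_B */8 -> active={job_A:*/3, job_B:*/8, job_E:*/16, job_G:*/12}
Op 9: register job_F */9 -> active={job_A:*/3, job_B:*/8, job_E:*/16, job_F:*/9, job_G:*/12}
Op 10: register job_A */5 -> active={job_A:*/5, job_B:*/8, job_E:*/16, job_F:*/9, job_G:*/12}
Op 11: unregister job_A -> active={job_B:*/8, job_E:*/16, job_F:*/9, job_G:*/12}
Final interval of job_B = 8
Next fire of job_B after T=38: (38//8+1)*8 = 40

Answer: interval=8 next_fire=40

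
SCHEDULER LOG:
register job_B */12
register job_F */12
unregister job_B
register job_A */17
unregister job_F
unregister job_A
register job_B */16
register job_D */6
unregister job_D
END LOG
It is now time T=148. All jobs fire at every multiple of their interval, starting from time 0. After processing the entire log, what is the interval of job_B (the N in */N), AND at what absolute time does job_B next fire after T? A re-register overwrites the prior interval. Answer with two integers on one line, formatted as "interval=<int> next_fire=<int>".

Answer: interval=16 next_fire=160

Derivation:
Op 1: register job_B */12 -> active={job_B:*/12}
Op 2: register job_F */12 -> active={job_B:*/12, job_F:*/12}
Op 3: unregister job_B -> active={job_F:*/12}
Op 4: register job_A */17 -> active={job_A:*/17, job_F:*/12}
Op 5: unregister job_F -> active={job_A:*/17}
Op 6: unregister job_A -> active={}
Op 7: register job_B */16 -> active={job_B:*/16}
Op 8: register job_D */6 -> active={job_B:*/16, job_D:*/6}
Op 9: unregister job_D -> active={job_B:*/16}
Final interval of job_B = 16
Next fire of job_B after T=148: (148//16+1)*16 = 160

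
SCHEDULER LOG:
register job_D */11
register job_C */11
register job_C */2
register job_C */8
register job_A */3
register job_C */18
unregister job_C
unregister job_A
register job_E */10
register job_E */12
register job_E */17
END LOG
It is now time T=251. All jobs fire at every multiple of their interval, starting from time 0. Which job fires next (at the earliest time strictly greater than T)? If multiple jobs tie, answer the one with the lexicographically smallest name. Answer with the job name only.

Op 1: register job_D */11 -> active={job_D:*/11}
Op 2: register job_C */11 -> active={job_C:*/11, job_D:*/11}
Op 3: register job_C */2 -> active={job_C:*/2, job_D:*/11}
Op 4: register job_C */8 -> active={job_C:*/8, job_D:*/11}
Op 5: register job_A */3 -> active={job_A:*/3, job_C:*/8, job_D:*/11}
Op 6: register job_C */18 -> active={job_A:*/3, job_C:*/18, job_D:*/11}
Op 7: unregister job_C -> active={job_A:*/3, job_D:*/11}
Op 8: unregister job_A -> active={job_D:*/11}
Op 9: register job_E */10 -> active={job_D:*/11, job_E:*/10}
Op 10: register job_E */12 -> active={job_D:*/11, job_E:*/12}
Op 11: register job_E */17 -> active={job_D:*/11, job_E:*/17}
  job_D: interval 11, next fire after T=251 is 253
  job_E: interval 17, next fire after T=251 is 255
Earliest = 253, winner (lex tiebreak) = job_D

Answer: job_D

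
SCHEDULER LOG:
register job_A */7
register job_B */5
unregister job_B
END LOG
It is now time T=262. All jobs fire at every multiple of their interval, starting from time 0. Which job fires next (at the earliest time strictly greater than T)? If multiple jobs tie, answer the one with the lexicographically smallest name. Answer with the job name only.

Op 1: register job_A */7 -> active={job_A:*/7}
Op 2: register job_B */5 -> active={job_A:*/7, job_B:*/5}
Op 3: unregister job_B -> active={job_A:*/7}
  job_A: interval 7, next fire after T=262 is 266
Earliest = 266, winner (lex tiebreak) = job_A

Answer: job_A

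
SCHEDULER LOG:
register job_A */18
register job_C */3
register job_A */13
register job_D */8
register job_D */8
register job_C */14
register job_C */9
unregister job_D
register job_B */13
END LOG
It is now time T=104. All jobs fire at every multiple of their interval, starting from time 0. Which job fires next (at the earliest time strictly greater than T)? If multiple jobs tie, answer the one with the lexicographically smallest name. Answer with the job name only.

Answer: job_C

Derivation:
Op 1: register job_A */18 -> active={job_A:*/18}
Op 2: register job_C */3 -> active={job_A:*/18, job_C:*/3}
Op 3: register job_A */13 -> active={job_A:*/13, job_C:*/3}
Op 4: register job_D */8 -> active={job_A:*/13, job_C:*/3, job_D:*/8}
Op 5: register job_D */8 -> active={job_A:*/13, job_C:*/3, job_D:*/8}
Op 6: register job_C */14 -> active={job_A:*/13, job_C:*/14, job_D:*/8}
Op 7: register job_C */9 -> active={job_A:*/13, job_C:*/9, job_D:*/8}
Op 8: unregister job_D -> active={job_A:*/13, job_C:*/9}
Op 9: register job_B */13 -> active={job_A:*/13, job_B:*/13, job_C:*/9}
  job_A: interval 13, next fire after T=104 is 117
  job_B: interval 13, next fire after T=104 is 117
  job_C: interval 9, next fire after T=104 is 108
Earliest = 108, winner (lex tiebreak) = job_C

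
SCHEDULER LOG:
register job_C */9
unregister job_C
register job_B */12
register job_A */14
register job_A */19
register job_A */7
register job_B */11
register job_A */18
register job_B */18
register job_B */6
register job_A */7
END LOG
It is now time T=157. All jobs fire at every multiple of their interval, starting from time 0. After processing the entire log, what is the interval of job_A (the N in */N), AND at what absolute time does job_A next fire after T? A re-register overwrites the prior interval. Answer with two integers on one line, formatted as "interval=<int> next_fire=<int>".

Answer: interval=7 next_fire=161

Derivation:
Op 1: register job_C */9 -> active={job_C:*/9}
Op 2: unregister job_C -> active={}
Op 3: register job_B */12 -> active={job_B:*/12}
Op 4: register job_A */14 -> active={job_A:*/14, job_B:*/12}
Op 5: register job_A */19 -> active={job_A:*/19, job_B:*/12}
Op 6: register job_A */7 -> active={job_A:*/7, job_B:*/12}
Op 7: register job_B */11 -> active={job_A:*/7, job_B:*/11}
Op 8: register job_A */18 -> active={job_A:*/18, job_B:*/11}
Op 9: register job_B */18 -> active={job_A:*/18, job_B:*/18}
Op 10: register job_B */6 -> active={job_A:*/18, job_B:*/6}
Op 11: register job_A */7 -> active={job_A:*/7, job_B:*/6}
Final interval of job_A = 7
Next fire of job_A after T=157: (157//7+1)*7 = 161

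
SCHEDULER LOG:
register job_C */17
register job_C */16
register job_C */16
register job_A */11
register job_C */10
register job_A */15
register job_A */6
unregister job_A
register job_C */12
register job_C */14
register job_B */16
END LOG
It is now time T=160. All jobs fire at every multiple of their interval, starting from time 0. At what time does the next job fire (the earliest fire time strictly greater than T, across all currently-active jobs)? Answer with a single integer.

Op 1: register job_C */17 -> active={job_C:*/17}
Op 2: register job_C */16 -> active={job_C:*/16}
Op 3: register job_C */16 -> active={job_C:*/16}
Op 4: register job_A */11 -> active={job_A:*/11, job_C:*/16}
Op 5: register job_C */10 -> active={job_A:*/11, job_C:*/10}
Op 6: register job_A */15 -> active={job_A:*/15, job_C:*/10}
Op 7: register job_A */6 -> active={job_A:*/6, job_C:*/10}
Op 8: unregister job_A -> active={job_C:*/10}
Op 9: register job_C */12 -> active={job_C:*/12}
Op 10: register job_C */14 -> active={job_C:*/14}
Op 11: register job_B */16 -> active={job_B:*/16, job_C:*/14}
  job_B: interval 16, next fire after T=160 is 176
  job_C: interval 14, next fire after T=160 is 168
Earliest fire time = 168 (job job_C)

Answer: 168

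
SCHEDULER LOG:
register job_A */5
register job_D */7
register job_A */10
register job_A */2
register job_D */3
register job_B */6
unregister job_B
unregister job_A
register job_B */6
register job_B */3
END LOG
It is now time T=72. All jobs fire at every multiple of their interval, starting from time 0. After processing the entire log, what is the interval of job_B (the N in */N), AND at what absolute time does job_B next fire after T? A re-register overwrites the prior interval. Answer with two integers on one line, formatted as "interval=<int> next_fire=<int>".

Answer: interval=3 next_fire=75

Derivation:
Op 1: register job_A */5 -> active={job_A:*/5}
Op 2: register job_D */7 -> active={job_A:*/5, job_D:*/7}
Op 3: register job_A */10 -> active={job_A:*/10, job_D:*/7}
Op 4: register job_A */2 -> active={job_A:*/2, job_D:*/7}
Op 5: register job_D */3 -> active={job_A:*/2, job_D:*/3}
Op 6: register job_B */6 -> active={job_A:*/2, job_B:*/6, job_D:*/3}
Op 7: unregister job_B -> active={job_A:*/2, job_D:*/3}
Op 8: unregister job_A -> active={job_D:*/3}
Op 9: register job_B */6 -> active={job_B:*/6, job_D:*/3}
Op 10: register job_B */3 -> active={job_B:*/3, job_D:*/3}
Final interval of job_B = 3
Next fire of job_B after T=72: (72//3+1)*3 = 75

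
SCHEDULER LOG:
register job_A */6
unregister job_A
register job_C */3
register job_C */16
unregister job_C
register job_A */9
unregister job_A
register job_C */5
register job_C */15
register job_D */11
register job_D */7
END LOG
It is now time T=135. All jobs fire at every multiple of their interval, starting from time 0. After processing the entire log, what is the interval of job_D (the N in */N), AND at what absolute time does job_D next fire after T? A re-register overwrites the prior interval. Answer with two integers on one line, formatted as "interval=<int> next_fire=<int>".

Answer: interval=7 next_fire=140

Derivation:
Op 1: register job_A */6 -> active={job_A:*/6}
Op 2: unregister job_A -> active={}
Op 3: register job_C */3 -> active={job_C:*/3}
Op 4: register job_C */16 -> active={job_C:*/16}
Op 5: unregister job_C -> active={}
Op 6: register job_A */9 -> active={job_A:*/9}
Op 7: unregister job_A -> active={}
Op 8: register job_C */5 -> active={job_C:*/5}
Op 9: register job_C */15 -> active={job_C:*/15}
Op 10: register job_D */11 -> active={job_C:*/15, job_D:*/11}
Op 11: register job_D */7 -> active={job_C:*/15, job_D:*/7}
Final interval of job_D = 7
Next fire of job_D after T=135: (135//7+1)*7 = 140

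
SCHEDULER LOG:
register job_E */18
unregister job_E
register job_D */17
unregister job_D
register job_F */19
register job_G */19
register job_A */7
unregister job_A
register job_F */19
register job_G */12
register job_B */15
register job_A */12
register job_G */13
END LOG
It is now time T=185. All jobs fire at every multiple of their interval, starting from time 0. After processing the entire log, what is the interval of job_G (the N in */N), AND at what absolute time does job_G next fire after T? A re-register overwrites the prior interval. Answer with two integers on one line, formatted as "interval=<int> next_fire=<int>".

Answer: interval=13 next_fire=195

Derivation:
Op 1: register job_E */18 -> active={job_E:*/18}
Op 2: unregister job_E -> active={}
Op 3: register job_D */17 -> active={job_D:*/17}
Op 4: unregister job_D -> active={}
Op 5: register job_F */19 -> active={job_F:*/19}
Op 6: register job_G */19 -> active={job_F:*/19, job_G:*/19}
Op 7: register job_A */7 -> active={job_A:*/7, job_F:*/19, job_G:*/19}
Op 8: unregister job_A -> active={job_F:*/19, job_G:*/19}
Op 9: register job_F */19 -> active={job_F:*/19, job_G:*/19}
Op 10: register job_G */12 -> active={job_F:*/19, job_G:*/12}
Op 11: register job_B */15 -> active={job_B:*/15, job_F:*/19, job_G:*/12}
Op 12: register job_A */12 -> active={job_A:*/12, job_B:*/15, job_F:*/19, job_G:*/12}
Op 13: register job_G */13 -> active={job_A:*/12, job_B:*/15, job_F:*/19, job_G:*/13}
Final interval of job_G = 13
Next fire of job_G after T=185: (185//13+1)*13 = 195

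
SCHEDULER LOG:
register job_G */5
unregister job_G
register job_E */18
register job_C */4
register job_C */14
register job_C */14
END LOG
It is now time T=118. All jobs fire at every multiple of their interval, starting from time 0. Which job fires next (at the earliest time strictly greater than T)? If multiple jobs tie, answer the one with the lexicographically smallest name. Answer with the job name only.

Op 1: register job_G */5 -> active={job_G:*/5}
Op 2: unregister job_G -> active={}
Op 3: register job_E */18 -> active={job_E:*/18}
Op 4: register job_C */4 -> active={job_C:*/4, job_E:*/18}
Op 5: register job_C */14 -> active={job_C:*/14, job_E:*/18}
Op 6: register job_C */14 -> active={job_C:*/14, job_E:*/18}
  job_C: interval 14, next fire after T=118 is 126
  job_E: interval 18, next fire after T=118 is 126
Earliest = 126, winner (lex tiebreak) = job_C

Answer: job_C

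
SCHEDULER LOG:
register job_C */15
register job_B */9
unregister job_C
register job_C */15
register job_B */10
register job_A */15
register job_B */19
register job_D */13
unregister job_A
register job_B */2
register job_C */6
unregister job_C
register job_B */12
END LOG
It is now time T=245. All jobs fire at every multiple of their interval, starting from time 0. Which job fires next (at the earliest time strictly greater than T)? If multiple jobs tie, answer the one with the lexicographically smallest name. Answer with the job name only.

Op 1: register job_C */15 -> active={job_C:*/15}
Op 2: register job_B */9 -> active={job_B:*/9, job_C:*/15}
Op 3: unregister job_C -> active={job_B:*/9}
Op 4: register job_C */15 -> active={job_B:*/9, job_C:*/15}
Op 5: register job_B */10 -> active={job_B:*/10, job_C:*/15}
Op 6: register job_A */15 -> active={job_A:*/15, job_B:*/10, job_C:*/15}
Op 7: register job_B */19 -> active={job_A:*/15, job_B:*/19, job_C:*/15}
Op 8: register job_D */13 -> active={job_A:*/15, job_B:*/19, job_C:*/15, job_D:*/13}
Op 9: unregister job_A -> active={job_B:*/19, job_C:*/15, job_D:*/13}
Op 10: register job_B */2 -> active={job_B:*/2, job_C:*/15, job_D:*/13}
Op 11: register job_C */6 -> active={job_B:*/2, job_C:*/6, job_D:*/13}
Op 12: unregister job_C -> active={job_B:*/2, job_D:*/13}
Op 13: register job_B */12 -> active={job_B:*/12, job_D:*/13}
  job_B: interval 12, next fire after T=245 is 252
  job_D: interval 13, next fire after T=245 is 247
Earliest = 247, winner (lex tiebreak) = job_D

Answer: job_D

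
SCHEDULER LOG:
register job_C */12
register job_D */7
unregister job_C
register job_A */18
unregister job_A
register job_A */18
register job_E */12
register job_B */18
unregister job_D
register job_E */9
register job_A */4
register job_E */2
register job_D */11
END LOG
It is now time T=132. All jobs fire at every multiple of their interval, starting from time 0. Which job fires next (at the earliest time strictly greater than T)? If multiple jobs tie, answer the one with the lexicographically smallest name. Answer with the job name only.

Op 1: register job_C */12 -> active={job_C:*/12}
Op 2: register job_D */7 -> active={job_C:*/12, job_D:*/7}
Op 3: unregister job_C -> active={job_D:*/7}
Op 4: register job_A */18 -> active={job_A:*/18, job_D:*/7}
Op 5: unregister job_A -> active={job_D:*/7}
Op 6: register job_A */18 -> active={job_A:*/18, job_D:*/7}
Op 7: register job_E */12 -> active={job_A:*/18, job_D:*/7, job_E:*/12}
Op 8: register job_B */18 -> active={job_A:*/18, job_B:*/18, job_D:*/7, job_E:*/12}
Op 9: unregister job_D -> active={job_A:*/18, job_B:*/18, job_E:*/12}
Op 10: register job_E */9 -> active={job_A:*/18, job_B:*/18, job_E:*/9}
Op 11: register job_A */4 -> active={job_A:*/4, job_B:*/18, job_E:*/9}
Op 12: register job_E */2 -> active={job_A:*/4, job_B:*/18, job_E:*/2}
Op 13: register job_D */11 -> active={job_A:*/4, job_B:*/18, job_D:*/11, job_E:*/2}
  job_A: interval 4, next fire after T=132 is 136
  job_B: interval 18, next fire after T=132 is 144
  job_D: interval 11, next fire after T=132 is 143
  job_E: interval 2, next fire after T=132 is 134
Earliest = 134, winner (lex tiebreak) = job_E

Answer: job_E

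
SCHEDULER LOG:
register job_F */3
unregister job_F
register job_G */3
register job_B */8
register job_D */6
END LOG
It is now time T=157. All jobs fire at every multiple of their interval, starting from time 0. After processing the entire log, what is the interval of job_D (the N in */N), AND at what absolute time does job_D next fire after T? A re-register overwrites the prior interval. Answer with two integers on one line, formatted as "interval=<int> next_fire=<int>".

Op 1: register job_F */3 -> active={job_F:*/3}
Op 2: unregister job_F -> active={}
Op 3: register job_G */3 -> active={job_G:*/3}
Op 4: register job_B */8 -> active={job_B:*/8, job_G:*/3}
Op 5: register job_D */6 -> active={job_B:*/8, job_D:*/6, job_G:*/3}
Final interval of job_D = 6
Next fire of job_D after T=157: (157//6+1)*6 = 162

Answer: interval=6 next_fire=162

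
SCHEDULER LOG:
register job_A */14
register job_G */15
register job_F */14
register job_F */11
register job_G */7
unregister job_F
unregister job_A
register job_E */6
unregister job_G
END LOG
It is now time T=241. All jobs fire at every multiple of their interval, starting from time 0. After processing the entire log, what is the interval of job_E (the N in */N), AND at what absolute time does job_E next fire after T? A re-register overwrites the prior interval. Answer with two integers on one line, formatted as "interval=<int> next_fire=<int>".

Op 1: register job_A */14 -> active={job_A:*/14}
Op 2: register job_G */15 -> active={job_A:*/14, job_G:*/15}
Op 3: register job_F */14 -> active={job_A:*/14, job_F:*/14, job_G:*/15}
Op 4: register job_F */11 -> active={job_A:*/14, job_F:*/11, job_G:*/15}
Op 5: register job_G */7 -> active={job_A:*/14, job_F:*/11, job_G:*/7}
Op 6: unregister job_F -> active={job_A:*/14, job_G:*/7}
Op 7: unregister job_A -> active={job_G:*/7}
Op 8: register job_E */6 -> active={job_E:*/6, job_G:*/7}
Op 9: unregister job_G -> active={job_E:*/6}
Final interval of job_E = 6
Next fire of job_E after T=241: (241//6+1)*6 = 246

Answer: interval=6 next_fire=246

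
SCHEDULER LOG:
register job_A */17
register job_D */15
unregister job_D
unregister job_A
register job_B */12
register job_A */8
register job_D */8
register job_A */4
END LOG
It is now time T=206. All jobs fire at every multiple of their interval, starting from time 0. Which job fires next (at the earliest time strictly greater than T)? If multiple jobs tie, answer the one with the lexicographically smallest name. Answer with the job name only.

Op 1: register job_A */17 -> active={job_A:*/17}
Op 2: register job_D */15 -> active={job_A:*/17, job_D:*/15}
Op 3: unregister job_D -> active={job_A:*/17}
Op 4: unregister job_A -> active={}
Op 5: register job_B */12 -> active={job_B:*/12}
Op 6: register job_A */8 -> active={job_A:*/8, job_B:*/12}
Op 7: register job_D */8 -> active={job_A:*/8, job_B:*/12, job_D:*/8}
Op 8: register job_A */4 -> active={job_A:*/4, job_B:*/12, job_D:*/8}
  job_A: interval 4, next fire after T=206 is 208
  job_B: interval 12, next fire after T=206 is 216
  job_D: interval 8, next fire after T=206 is 208
Earliest = 208, winner (lex tiebreak) = job_A

Answer: job_A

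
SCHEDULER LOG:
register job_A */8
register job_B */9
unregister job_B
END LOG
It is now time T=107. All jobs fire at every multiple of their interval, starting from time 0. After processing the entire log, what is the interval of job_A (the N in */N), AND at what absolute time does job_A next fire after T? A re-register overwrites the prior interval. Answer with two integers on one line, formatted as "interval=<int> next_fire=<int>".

Op 1: register job_A */8 -> active={job_A:*/8}
Op 2: register job_B */9 -> active={job_A:*/8, job_B:*/9}
Op 3: unregister job_B -> active={job_A:*/8}
Final interval of job_A = 8
Next fire of job_A after T=107: (107//8+1)*8 = 112

Answer: interval=8 next_fire=112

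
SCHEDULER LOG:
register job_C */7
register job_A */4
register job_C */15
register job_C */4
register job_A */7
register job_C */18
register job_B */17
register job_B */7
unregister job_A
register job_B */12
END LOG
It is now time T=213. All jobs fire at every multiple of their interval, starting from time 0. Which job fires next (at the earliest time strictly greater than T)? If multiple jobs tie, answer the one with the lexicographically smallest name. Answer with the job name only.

Answer: job_B

Derivation:
Op 1: register job_C */7 -> active={job_C:*/7}
Op 2: register job_A */4 -> active={job_A:*/4, job_C:*/7}
Op 3: register job_C */15 -> active={job_A:*/4, job_C:*/15}
Op 4: register job_C */4 -> active={job_A:*/4, job_C:*/4}
Op 5: register job_A */7 -> active={job_A:*/7, job_C:*/4}
Op 6: register job_C */18 -> active={job_A:*/7, job_C:*/18}
Op 7: register job_B */17 -> active={job_A:*/7, job_B:*/17, job_C:*/18}
Op 8: register job_B */7 -> active={job_A:*/7, job_B:*/7, job_C:*/18}
Op 9: unregister job_A -> active={job_B:*/7, job_C:*/18}
Op 10: register job_B */12 -> active={job_B:*/12, job_C:*/18}
  job_B: interval 12, next fire after T=213 is 216
  job_C: interval 18, next fire after T=213 is 216
Earliest = 216, winner (lex tiebreak) = job_B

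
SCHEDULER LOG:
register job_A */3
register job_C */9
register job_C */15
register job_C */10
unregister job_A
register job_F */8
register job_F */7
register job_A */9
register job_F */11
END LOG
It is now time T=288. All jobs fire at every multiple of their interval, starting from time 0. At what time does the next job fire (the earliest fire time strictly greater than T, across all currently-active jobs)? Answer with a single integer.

Op 1: register job_A */3 -> active={job_A:*/3}
Op 2: register job_C */9 -> active={job_A:*/3, job_C:*/9}
Op 3: register job_C */15 -> active={job_A:*/3, job_C:*/15}
Op 4: register job_C */10 -> active={job_A:*/3, job_C:*/10}
Op 5: unregister job_A -> active={job_C:*/10}
Op 6: register job_F */8 -> active={job_C:*/10, job_F:*/8}
Op 7: register job_F */7 -> active={job_C:*/10, job_F:*/7}
Op 8: register job_A */9 -> active={job_A:*/9, job_C:*/10, job_F:*/7}
Op 9: register job_F */11 -> active={job_A:*/9, job_C:*/10, job_F:*/11}
  job_A: interval 9, next fire after T=288 is 297
  job_C: interval 10, next fire after T=288 is 290
  job_F: interval 11, next fire after T=288 is 297
Earliest fire time = 290 (job job_C)

Answer: 290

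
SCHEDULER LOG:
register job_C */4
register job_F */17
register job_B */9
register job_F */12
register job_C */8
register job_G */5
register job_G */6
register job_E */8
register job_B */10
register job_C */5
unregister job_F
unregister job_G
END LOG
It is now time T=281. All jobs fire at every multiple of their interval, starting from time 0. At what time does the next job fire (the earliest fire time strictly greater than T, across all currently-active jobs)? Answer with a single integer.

Op 1: register job_C */4 -> active={job_C:*/4}
Op 2: register job_F */17 -> active={job_C:*/4, job_F:*/17}
Op 3: register job_B */9 -> active={job_B:*/9, job_C:*/4, job_F:*/17}
Op 4: register job_F */12 -> active={job_B:*/9, job_C:*/4, job_F:*/12}
Op 5: register job_C */8 -> active={job_B:*/9, job_C:*/8, job_F:*/12}
Op 6: register job_G */5 -> active={job_B:*/9, job_C:*/8, job_F:*/12, job_G:*/5}
Op 7: register job_G */6 -> active={job_B:*/9, job_C:*/8, job_F:*/12, job_G:*/6}
Op 8: register job_E */8 -> active={job_B:*/9, job_C:*/8, job_E:*/8, job_F:*/12, job_G:*/6}
Op 9: register job_B */10 -> active={job_B:*/10, job_C:*/8, job_E:*/8, job_F:*/12, job_G:*/6}
Op 10: register job_C */5 -> active={job_B:*/10, job_C:*/5, job_E:*/8, job_F:*/12, job_G:*/6}
Op 11: unregister job_F -> active={job_B:*/10, job_C:*/5, job_E:*/8, job_G:*/6}
Op 12: unregister job_G -> active={job_B:*/10, job_C:*/5, job_E:*/8}
  job_B: interval 10, next fire after T=281 is 290
  job_C: interval 5, next fire after T=281 is 285
  job_E: interval 8, next fire after T=281 is 288
Earliest fire time = 285 (job job_C)

Answer: 285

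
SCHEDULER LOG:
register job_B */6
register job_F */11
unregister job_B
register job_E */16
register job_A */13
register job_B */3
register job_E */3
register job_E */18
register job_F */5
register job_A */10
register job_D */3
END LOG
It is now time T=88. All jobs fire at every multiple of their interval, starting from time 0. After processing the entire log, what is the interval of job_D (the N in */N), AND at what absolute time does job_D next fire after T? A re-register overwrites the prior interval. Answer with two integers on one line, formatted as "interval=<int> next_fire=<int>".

Op 1: register job_B */6 -> active={job_B:*/6}
Op 2: register job_F */11 -> active={job_B:*/6, job_F:*/11}
Op 3: unregister job_B -> active={job_F:*/11}
Op 4: register job_E */16 -> active={job_E:*/16, job_F:*/11}
Op 5: register job_A */13 -> active={job_A:*/13, job_E:*/16, job_F:*/11}
Op 6: register job_B */3 -> active={job_A:*/13, job_B:*/3, job_E:*/16, job_F:*/11}
Op 7: register job_E */3 -> active={job_A:*/13, job_B:*/3, job_E:*/3, job_F:*/11}
Op 8: register job_E */18 -> active={job_A:*/13, job_B:*/3, job_E:*/18, job_F:*/11}
Op 9: register job_F */5 -> active={job_A:*/13, job_B:*/3, job_E:*/18, job_F:*/5}
Op 10: register job_A */10 -> active={job_A:*/10, job_B:*/3, job_E:*/18, job_F:*/5}
Op 11: register job_D */3 -> active={job_A:*/10, job_B:*/3, job_D:*/3, job_E:*/18, job_F:*/5}
Final interval of job_D = 3
Next fire of job_D after T=88: (88//3+1)*3 = 90

Answer: interval=3 next_fire=90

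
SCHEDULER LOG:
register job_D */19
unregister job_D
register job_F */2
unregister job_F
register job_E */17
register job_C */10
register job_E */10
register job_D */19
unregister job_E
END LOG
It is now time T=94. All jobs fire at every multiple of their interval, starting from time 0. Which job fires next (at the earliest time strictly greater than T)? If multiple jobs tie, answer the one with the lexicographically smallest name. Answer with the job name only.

Answer: job_D

Derivation:
Op 1: register job_D */19 -> active={job_D:*/19}
Op 2: unregister job_D -> active={}
Op 3: register job_F */2 -> active={job_F:*/2}
Op 4: unregister job_F -> active={}
Op 5: register job_E */17 -> active={job_E:*/17}
Op 6: register job_C */10 -> active={job_C:*/10, job_E:*/17}
Op 7: register job_E */10 -> active={job_C:*/10, job_E:*/10}
Op 8: register job_D */19 -> active={job_C:*/10, job_D:*/19, job_E:*/10}
Op 9: unregister job_E -> active={job_C:*/10, job_D:*/19}
  job_C: interval 10, next fire after T=94 is 100
  job_D: interval 19, next fire after T=94 is 95
Earliest = 95, winner (lex tiebreak) = job_D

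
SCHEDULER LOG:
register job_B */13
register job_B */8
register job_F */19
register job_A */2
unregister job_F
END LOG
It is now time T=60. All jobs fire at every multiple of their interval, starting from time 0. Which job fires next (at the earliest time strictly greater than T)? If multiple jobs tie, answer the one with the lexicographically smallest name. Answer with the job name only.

Op 1: register job_B */13 -> active={job_B:*/13}
Op 2: register job_B */8 -> active={job_B:*/8}
Op 3: register job_F */19 -> active={job_B:*/8, job_F:*/19}
Op 4: register job_A */2 -> active={job_A:*/2, job_B:*/8, job_F:*/19}
Op 5: unregister job_F -> active={job_A:*/2, job_B:*/8}
  job_A: interval 2, next fire after T=60 is 62
  job_B: interval 8, next fire after T=60 is 64
Earliest = 62, winner (lex tiebreak) = job_A

Answer: job_A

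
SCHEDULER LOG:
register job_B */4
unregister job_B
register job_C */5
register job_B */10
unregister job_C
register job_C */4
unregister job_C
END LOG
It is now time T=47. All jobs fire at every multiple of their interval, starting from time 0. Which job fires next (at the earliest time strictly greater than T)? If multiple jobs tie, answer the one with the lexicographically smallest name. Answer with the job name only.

Answer: job_B

Derivation:
Op 1: register job_B */4 -> active={job_B:*/4}
Op 2: unregister job_B -> active={}
Op 3: register job_C */5 -> active={job_C:*/5}
Op 4: register job_B */10 -> active={job_B:*/10, job_C:*/5}
Op 5: unregister job_C -> active={job_B:*/10}
Op 6: register job_C */4 -> active={job_B:*/10, job_C:*/4}
Op 7: unregister job_C -> active={job_B:*/10}
  job_B: interval 10, next fire after T=47 is 50
Earliest = 50, winner (lex tiebreak) = job_B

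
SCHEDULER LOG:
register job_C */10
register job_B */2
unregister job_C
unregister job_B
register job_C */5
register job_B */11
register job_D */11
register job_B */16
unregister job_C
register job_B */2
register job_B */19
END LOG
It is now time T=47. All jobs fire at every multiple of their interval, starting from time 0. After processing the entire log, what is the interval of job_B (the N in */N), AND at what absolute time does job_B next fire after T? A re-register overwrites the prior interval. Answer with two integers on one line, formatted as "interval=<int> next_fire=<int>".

Answer: interval=19 next_fire=57

Derivation:
Op 1: register job_C */10 -> active={job_C:*/10}
Op 2: register job_B */2 -> active={job_B:*/2, job_C:*/10}
Op 3: unregister job_C -> active={job_B:*/2}
Op 4: unregister job_B -> active={}
Op 5: register job_C */5 -> active={job_C:*/5}
Op 6: register job_B */11 -> active={job_B:*/11, job_C:*/5}
Op 7: register job_D */11 -> active={job_B:*/11, job_C:*/5, job_D:*/11}
Op 8: register job_B */16 -> active={job_B:*/16, job_C:*/5, job_D:*/11}
Op 9: unregister job_C -> active={job_B:*/16, job_D:*/11}
Op 10: register job_B */2 -> active={job_B:*/2, job_D:*/11}
Op 11: register job_B */19 -> active={job_B:*/19, job_D:*/11}
Final interval of job_B = 19
Next fire of job_B after T=47: (47//19+1)*19 = 57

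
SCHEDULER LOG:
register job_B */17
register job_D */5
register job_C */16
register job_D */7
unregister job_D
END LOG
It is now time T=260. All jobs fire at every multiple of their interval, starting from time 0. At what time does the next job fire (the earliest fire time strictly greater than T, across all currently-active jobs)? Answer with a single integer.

Answer: 272

Derivation:
Op 1: register job_B */17 -> active={job_B:*/17}
Op 2: register job_D */5 -> active={job_B:*/17, job_D:*/5}
Op 3: register job_C */16 -> active={job_B:*/17, job_C:*/16, job_D:*/5}
Op 4: register job_D */7 -> active={job_B:*/17, job_C:*/16, job_D:*/7}
Op 5: unregister job_D -> active={job_B:*/17, job_C:*/16}
  job_B: interval 17, next fire after T=260 is 272
  job_C: interval 16, next fire after T=260 is 272
Earliest fire time = 272 (job job_B)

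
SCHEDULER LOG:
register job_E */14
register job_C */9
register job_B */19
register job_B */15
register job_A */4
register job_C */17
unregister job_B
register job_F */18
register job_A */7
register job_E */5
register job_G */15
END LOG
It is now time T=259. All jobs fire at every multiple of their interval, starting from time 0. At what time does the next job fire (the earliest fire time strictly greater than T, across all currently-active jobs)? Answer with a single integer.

Answer: 260

Derivation:
Op 1: register job_E */14 -> active={job_E:*/14}
Op 2: register job_C */9 -> active={job_C:*/9, job_E:*/14}
Op 3: register job_B */19 -> active={job_B:*/19, job_C:*/9, job_E:*/14}
Op 4: register job_B */15 -> active={job_B:*/15, job_C:*/9, job_E:*/14}
Op 5: register job_A */4 -> active={job_A:*/4, job_B:*/15, job_C:*/9, job_E:*/14}
Op 6: register job_C */17 -> active={job_A:*/4, job_B:*/15, job_C:*/17, job_E:*/14}
Op 7: unregister job_B -> active={job_A:*/4, job_C:*/17, job_E:*/14}
Op 8: register job_F */18 -> active={job_A:*/4, job_C:*/17, job_E:*/14, job_F:*/18}
Op 9: register job_A */7 -> active={job_A:*/7, job_C:*/17, job_E:*/14, job_F:*/18}
Op 10: register job_E */5 -> active={job_A:*/7, job_C:*/17, job_E:*/5, job_F:*/18}
Op 11: register job_G */15 -> active={job_A:*/7, job_C:*/17, job_E:*/5, job_F:*/18, job_G:*/15}
  job_A: interval 7, next fire after T=259 is 266
  job_C: interval 17, next fire after T=259 is 272
  job_E: interval 5, next fire after T=259 is 260
  job_F: interval 18, next fire after T=259 is 270
  job_G: interval 15, next fire after T=259 is 270
Earliest fire time = 260 (job job_E)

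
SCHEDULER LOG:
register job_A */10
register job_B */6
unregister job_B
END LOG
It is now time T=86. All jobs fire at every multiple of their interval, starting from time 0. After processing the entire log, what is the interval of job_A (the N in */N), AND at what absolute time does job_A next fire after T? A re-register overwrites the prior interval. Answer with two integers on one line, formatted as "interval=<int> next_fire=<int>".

Op 1: register job_A */10 -> active={job_A:*/10}
Op 2: register job_B */6 -> active={job_A:*/10, job_B:*/6}
Op 3: unregister job_B -> active={job_A:*/10}
Final interval of job_A = 10
Next fire of job_A after T=86: (86//10+1)*10 = 90

Answer: interval=10 next_fire=90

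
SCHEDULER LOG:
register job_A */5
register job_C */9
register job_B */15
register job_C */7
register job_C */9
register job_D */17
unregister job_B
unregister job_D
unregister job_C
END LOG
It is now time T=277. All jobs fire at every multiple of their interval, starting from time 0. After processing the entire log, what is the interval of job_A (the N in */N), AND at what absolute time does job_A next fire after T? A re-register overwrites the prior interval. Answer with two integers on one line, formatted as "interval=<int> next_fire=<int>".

Op 1: register job_A */5 -> active={job_A:*/5}
Op 2: register job_C */9 -> active={job_A:*/5, job_C:*/9}
Op 3: register job_B */15 -> active={job_A:*/5, job_B:*/15, job_C:*/9}
Op 4: register job_C */7 -> active={job_A:*/5, job_B:*/15, job_C:*/7}
Op 5: register job_C */9 -> active={job_A:*/5, job_B:*/15, job_C:*/9}
Op 6: register job_D */17 -> active={job_A:*/5, job_B:*/15, job_C:*/9, job_D:*/17}
Op 7: unregister job_B -> active={job_A:*/5, job_C:*/9, job_D:*/17}
Op 8: unregister job_D -> active={job_A:*/5, job_C:*/9}
Op 9: unregister job_C -> active={job_A:*/5}
Final interval of job_A = 5
Next fire of job_A after T=277: (277//5+1)*5 = 280

Answer: interval=5 next_fire=280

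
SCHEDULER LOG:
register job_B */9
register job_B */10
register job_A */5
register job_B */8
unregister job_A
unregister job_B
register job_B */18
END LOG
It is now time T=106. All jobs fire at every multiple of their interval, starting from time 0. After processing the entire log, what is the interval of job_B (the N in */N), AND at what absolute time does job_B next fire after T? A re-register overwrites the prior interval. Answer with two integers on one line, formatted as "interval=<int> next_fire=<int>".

Answer: interval=18 next_fire=108

Derivation:
Op 1: register job_B */9 -> active={job_B:*/9}
Op 2: register job_B */10 -> active={job_B:*/10}
Op 3: register job_A */5 -> active={job_A:*/5, job_B:*/10}
Op 4: register job_B */8 -> active={job_A:*/5, job_B:*/8}
Op 5: unregister job_A -> active={job_B:*/8}
Op 6: unregister job_B -> active={}
Op 7: register job_B */18 -> active={job_B:*/18}
Final interval of job_B = 18
Next fire of job_B after T=106: (106//18+1)*18 = 108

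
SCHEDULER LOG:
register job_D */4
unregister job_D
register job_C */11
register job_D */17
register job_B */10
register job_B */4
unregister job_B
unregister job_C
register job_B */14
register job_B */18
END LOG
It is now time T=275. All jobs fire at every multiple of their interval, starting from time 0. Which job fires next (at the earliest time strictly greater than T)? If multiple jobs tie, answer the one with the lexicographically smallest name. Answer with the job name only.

Op 1: register job_D */4 -> active={job_D:*/4}
Op 2: unregister job_D -> active={}
Op 3: register job_C */11 -> active={job_C:*/11}
Op 4: register job_D */17 -> active={job_C:*/11, job_D:*/17}
Op 5: register job_B */10 -> active={job_B:*/10, job_C:*/11, job_D:*/17}
Op 6: register job_B */4 -> active={job_B:*/4, job_C:*/11, job_D:*/17}
Op 7: unregister job_B -> active={job_C:*/11, job_D:*/17}
Op 8: unregister job_C -> active={job_D:*/17}
Op 9: register job_B */14 -> active={job_B:*/14, job_D:*/17}
Op 10: register job_B */18 -> active={job_B:*/18, job_D:*/17}
  job_B: interval 18, next fire after T=275 is 288
  job_D: interval 17, next fire after T=275 is 289
Earliest = 288, winner (lex tiebreak) = job_B

Answer: job_B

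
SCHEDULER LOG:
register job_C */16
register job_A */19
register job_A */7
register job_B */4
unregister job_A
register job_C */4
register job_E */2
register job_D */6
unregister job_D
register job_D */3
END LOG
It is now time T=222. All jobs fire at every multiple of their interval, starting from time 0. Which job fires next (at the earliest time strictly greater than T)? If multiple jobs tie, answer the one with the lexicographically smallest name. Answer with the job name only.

Op 1: register job_C */16 -> active={job_C:*/16}
Op 2: register job_A */19 -> active={job_A:*/19, job_C:*/16}
Op 3: register job_A */7 -> active={job_A:*/7, job_C:*/16}
Op 4: register job_B */4 -> active={job_A:*/7, job_B:*/4, job_C:*/16}
Op 5: unregister job_A -> active={job_B:*/4, job_C:*/16}
Op 6: register job_C */4 -> active={job_B:*/4, job_C:*/4}
Op 7: register job_E */2 -> active={job_B:*/4, job_C:*/4, job_E:*/2}
Op 8: register job_D */6 -> active={job_B:*/4, job_C:*/4, job_D:*/6, job_E:*/2}
Op 9: unregister job_D -> active={job_B:*/4, job_C:*/4, job_E:*/2}
Op 10: register job_D */3 -> active={job_B:*/4, job_C:*/4, job_D:*/3, job_E:*/2}
  job_B: interval 4, next fire after T=222 is 224
  job_C: interval 4, next fire after T=222 is 224
  job_D: interval 3, next fire after T=222 is 225
  job_E: interval 2, next fire after T=222 is 224
Earliest = 224, winner (lex tiebreak) = job_B

Answer: job_B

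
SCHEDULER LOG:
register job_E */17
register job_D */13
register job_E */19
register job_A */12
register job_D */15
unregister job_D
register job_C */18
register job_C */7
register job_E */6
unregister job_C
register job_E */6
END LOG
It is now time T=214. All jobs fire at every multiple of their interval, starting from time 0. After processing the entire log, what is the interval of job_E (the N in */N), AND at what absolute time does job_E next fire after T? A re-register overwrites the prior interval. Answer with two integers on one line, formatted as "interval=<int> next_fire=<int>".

Answer: interval=6 next_fire=216

Derivation:
Op 1: register job_E */17 -> active={job_E:*/17}
Op 2: register job_D */13 -> active={job_D:*/13, job_E:*/17}
Op 3: register job_E */19 -> active={job_D:*/13, job_E:*/19}
Op 4: register job_A */12 -> active={job_A:*/12, job_D:*/13, job_E:*/19}
Op 5: register job_D */15 -> active={job_A:*/12, job_D:*/15, job_E:*/19}
Op 6: unregister job_D -> active={job_A:*/12, job_E:*/19}
Op 7: register job_C */18 -> active={job_A:*/12, job_C:*/18, job_E:*/19}
Op 8: register job_C */7 -> active={job_A:*/12, job_C:*/7, job_E:*/19}
Op 9: register job_E */6 -> active={job_A:*/12, job_C:*/7, job_E:*/6}
Op 10: unregister job_C -> active={job_A:*/12, job_E:*/6}
Op 11: register job_E */6 -> active={job_A:*/12, job_E:*/6}
Final interval of job_E = 6
Next fire of job_E after T=214: (214//6+1)*6 = 216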